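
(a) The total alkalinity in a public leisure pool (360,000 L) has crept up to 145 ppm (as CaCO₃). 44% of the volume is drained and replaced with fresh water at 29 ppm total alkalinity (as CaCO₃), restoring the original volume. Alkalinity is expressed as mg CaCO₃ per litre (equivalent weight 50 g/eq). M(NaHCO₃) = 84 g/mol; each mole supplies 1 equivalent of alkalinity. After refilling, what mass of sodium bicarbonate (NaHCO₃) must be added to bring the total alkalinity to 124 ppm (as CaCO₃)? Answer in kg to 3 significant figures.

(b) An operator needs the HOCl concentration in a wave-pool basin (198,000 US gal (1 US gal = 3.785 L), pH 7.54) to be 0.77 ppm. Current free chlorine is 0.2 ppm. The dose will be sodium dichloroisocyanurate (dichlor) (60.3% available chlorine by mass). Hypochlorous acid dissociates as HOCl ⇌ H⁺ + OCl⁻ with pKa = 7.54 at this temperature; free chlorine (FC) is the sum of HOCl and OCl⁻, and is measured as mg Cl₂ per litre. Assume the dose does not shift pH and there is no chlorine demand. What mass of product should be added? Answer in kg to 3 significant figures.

(a) 18.2 kg; (b) 1.67 kg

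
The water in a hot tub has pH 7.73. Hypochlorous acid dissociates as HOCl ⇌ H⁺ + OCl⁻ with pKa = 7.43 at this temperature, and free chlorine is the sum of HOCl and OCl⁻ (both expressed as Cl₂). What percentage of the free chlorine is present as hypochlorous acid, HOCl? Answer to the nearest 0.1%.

[OCl⁻]/[HOCl] = 10^(pH − pKa) = 10^(7.73 − 7.43) = 10^0.30 = 1.995.
Fraction as HOCl = 1 / (1 + 1.995) = 0.3339.

33.4%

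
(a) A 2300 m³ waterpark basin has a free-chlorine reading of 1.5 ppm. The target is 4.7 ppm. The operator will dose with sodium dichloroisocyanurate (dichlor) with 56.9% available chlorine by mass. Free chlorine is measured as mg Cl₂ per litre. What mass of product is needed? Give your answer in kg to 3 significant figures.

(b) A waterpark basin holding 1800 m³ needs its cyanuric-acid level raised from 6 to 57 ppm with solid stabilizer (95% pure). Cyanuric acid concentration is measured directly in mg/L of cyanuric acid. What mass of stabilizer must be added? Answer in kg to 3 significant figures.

(a) 12.9 kg; (b) 96.6 kg

(a) Volume: 2300 m³ = 2,300,000 L.
(a) Chlorine deficit: 4.7 − 1.5 = 3.2 ppm = 3.2 mg/L as Cl₂.
(a) Cl₂ equivalent needed: 3.2 mg/L × 2,300,000 L = 7,360,000 mg = 7360 g.
(a) Product at 56.9% available chlorine: 7360 / 0.569 = 12,930 g.

(b) Volume: 1800 m³ = 1,800,000 L.
(b) CYA to add: (57 − 6) = 51 mg/L × 1,800,000 L = 91,800 g cyanuric acid.
(b) At 95% purity: 91,800 / 0.95 = 96,630 g product.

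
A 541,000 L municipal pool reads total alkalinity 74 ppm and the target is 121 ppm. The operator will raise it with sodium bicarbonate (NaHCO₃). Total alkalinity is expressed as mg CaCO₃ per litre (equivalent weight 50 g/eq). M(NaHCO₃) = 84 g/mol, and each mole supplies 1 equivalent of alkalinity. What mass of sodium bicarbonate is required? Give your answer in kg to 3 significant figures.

Alkalinity to add: (121 − 74) = 47 mg/L as CaCO₃ × 541,000 L = 25,430 g as CaCO₃.
Equivalents: 25,430 g ÷ 50 g/eq = 508.5 eq.
NaHCO₃ supplies 1 eq per mole → 508.5 mol.
Mass: 508.5 mol × 84 g/mol = 42,720 g.

42.7 kg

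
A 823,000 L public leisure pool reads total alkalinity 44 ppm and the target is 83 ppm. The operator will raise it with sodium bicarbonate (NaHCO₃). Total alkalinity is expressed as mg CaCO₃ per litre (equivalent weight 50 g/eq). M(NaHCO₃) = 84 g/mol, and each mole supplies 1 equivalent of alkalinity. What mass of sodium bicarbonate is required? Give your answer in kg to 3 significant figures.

Alkalinity to add: (83 − 44) = 39 mg/L as CaCO₃ × 823,000 L = 32,100 g as CaCO₃.
Equivalents: 32,100 g ÷ 50 g/eq = 641.9 eq.
NaHCO₃ supplies 1 eq per mole → 641.9 mol.
Mass: 641.9 mol × 84 g/mol = 53,920 g.

53.9 kg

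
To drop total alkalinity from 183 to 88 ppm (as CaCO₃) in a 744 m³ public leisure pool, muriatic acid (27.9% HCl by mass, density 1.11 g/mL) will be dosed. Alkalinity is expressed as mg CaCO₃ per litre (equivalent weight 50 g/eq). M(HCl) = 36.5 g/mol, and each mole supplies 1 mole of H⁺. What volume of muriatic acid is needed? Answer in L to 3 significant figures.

167 L

Volume: 744 m³ = 744,000 L.
Alkalinity to neutralize: (183 − 88) = 95 mg/L as CaCO₃ × 744,000 L = 70,680 g as CaCO₃.
Equivalents of H⁺ required: 70,680 ÷ 50 g/eq = 1414 eq = 1414 mol HCl.
Mass of HCl: 1414 × 36.5 = 51,600 g.
Mass of 27.9% solution: 51,600 / 0.279 = 184,900 g.
Volume: 184,900 g ÷ 1.11 g/mL = 166,600 mL.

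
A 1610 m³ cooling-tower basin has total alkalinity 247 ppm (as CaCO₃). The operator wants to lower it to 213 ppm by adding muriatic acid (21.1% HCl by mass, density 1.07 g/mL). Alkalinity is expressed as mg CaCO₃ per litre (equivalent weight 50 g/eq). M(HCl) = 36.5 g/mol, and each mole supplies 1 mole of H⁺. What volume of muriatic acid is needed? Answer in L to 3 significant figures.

177 L

Volume: 1610 m³ = 1,610,000 L.
Alkalinity to neutralize: (247 − 213) = 34 mg/L as CaCO₃ × 1,610,000 L = 54,740 g as CaCO₃.
Equivalents of H⁺ required: 54,740 ÷ 50 g/eq = 1095 eq = 1095 mol HCl.
Mass of HCl: 1095 × 36.5 = 39,960 g.
Mass of 21.1% solution: 39,960 / 0.211 = 189,400 g.
Volume: 189,400 g ÷ 1.07 g/mL = 177,000 mL.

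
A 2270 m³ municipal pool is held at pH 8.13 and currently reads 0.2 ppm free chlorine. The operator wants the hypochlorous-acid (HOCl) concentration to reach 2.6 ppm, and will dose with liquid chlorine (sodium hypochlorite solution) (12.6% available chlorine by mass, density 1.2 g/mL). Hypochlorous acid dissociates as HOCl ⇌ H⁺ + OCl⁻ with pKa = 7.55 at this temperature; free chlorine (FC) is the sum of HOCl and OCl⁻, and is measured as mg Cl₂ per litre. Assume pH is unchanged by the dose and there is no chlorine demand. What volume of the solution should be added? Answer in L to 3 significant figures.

Volume: 2270 m³ = 2,270,000 L.
[OCl⁻]/[HOCl] = 10^(pH − pKa) = 10^(8.13 − 7.55) = 3.802; fraction as HOCl = 1/(1 + 3.802) = 0.2083.
Free chlorine required for 2.6 ppm HOCl: 2.6 / 0.2083 = 12.48 ppm.
FC to add: 12.48 − 0.2 = 12.28 mg/L as Cl₂.
Cl₂ equivalent: 12.28 mg/L × 2,270,000 L = 27,890 g.
Product at 12.6% available Cl: 27,890 / 0.126 = 221,300 g.
Volume: 221,300 g ÷ 1.2 g/mL = 184,400 mL.

184 L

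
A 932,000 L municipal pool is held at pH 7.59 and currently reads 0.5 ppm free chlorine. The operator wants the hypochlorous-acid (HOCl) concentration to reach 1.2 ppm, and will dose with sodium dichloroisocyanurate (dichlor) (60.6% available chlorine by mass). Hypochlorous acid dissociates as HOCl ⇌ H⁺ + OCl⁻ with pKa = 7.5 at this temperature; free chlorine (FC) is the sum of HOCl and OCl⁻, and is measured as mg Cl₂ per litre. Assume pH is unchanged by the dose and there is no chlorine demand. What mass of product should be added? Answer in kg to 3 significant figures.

[OCl⁻]/[HOCl] = 10^(pH − pKa) = 10^(7.59 − 7.5) = 1.23; fraction as HOCl = 1/(1 + 1.23) = 0.4484.
Free chlorine required for 1.2 ppm HOCl: 1.2 / 0.4484 = 2.676 ppm.
FC to add: 2.676 − 0.5 = 2.176 mg/L as Cl₂.
Cl₂ equivalent: 2.176 mg/L × 932,000 L = 2028 g.
Product at 60.6% available Cl: 2028 / 0.606 = 3347 g.

3.35 kg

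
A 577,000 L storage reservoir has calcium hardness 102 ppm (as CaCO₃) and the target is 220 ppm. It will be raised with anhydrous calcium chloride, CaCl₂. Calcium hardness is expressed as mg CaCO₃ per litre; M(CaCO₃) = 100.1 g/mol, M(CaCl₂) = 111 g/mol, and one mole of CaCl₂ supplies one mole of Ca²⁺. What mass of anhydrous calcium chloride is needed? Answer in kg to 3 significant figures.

Hardness to add: (220 − 102) = 118 mg/L as CaCO₃ × 577,000 L = 68,090 g as CaCO₃.
Moles of Ca²⁺ (1 mol Ca²⁺ ≡ 1 mol CaCO₃): 68,090 / 100.1 g/mol = 680.2 mol.
Mass of CaCl₂: 680.2 × 111 = 75,500 g.

75.5 kg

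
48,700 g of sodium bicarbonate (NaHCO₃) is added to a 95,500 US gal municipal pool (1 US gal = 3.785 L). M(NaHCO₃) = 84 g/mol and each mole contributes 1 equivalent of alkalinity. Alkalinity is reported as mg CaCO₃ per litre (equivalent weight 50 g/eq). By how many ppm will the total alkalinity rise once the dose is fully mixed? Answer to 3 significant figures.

Volume: 95,500 US gal × 3.785 L/gal = 361,468 L.
Moles of NaHCO₃: 48,700 g ÷ 84 g/mol = 579.8 mol → 579.8 eq of alkalinity.
As CaCO₃: 579.8 eq × 50 g/eq = 28,990 g.
Rise: 28,990 g / 361,468 L × 1000 = 80.2 mg/L.

80.2 ppm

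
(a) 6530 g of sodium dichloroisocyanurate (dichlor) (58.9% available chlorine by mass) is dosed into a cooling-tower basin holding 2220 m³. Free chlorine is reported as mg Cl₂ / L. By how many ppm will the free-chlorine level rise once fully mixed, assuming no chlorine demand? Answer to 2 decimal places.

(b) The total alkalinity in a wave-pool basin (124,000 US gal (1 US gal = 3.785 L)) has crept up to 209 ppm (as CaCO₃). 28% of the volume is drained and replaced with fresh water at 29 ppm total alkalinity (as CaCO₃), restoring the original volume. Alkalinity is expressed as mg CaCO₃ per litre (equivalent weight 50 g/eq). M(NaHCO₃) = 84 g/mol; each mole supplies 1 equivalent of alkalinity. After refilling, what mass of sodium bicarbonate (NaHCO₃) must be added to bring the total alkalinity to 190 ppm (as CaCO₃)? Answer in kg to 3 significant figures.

(a) 1.73 ppm; (b) 24.8 kg

(a) Volume: 2220 m³ = 2,220,000 L.
(a) Available chlorine delivered: 6530 g × 0.589 = 3846 g as Cl₂.
(a) Concentration rise: 3846 g / 2,220,000 L = 1.733 mg/L = 1.73 ppm.

(b) Volume: 124,000 US gal × 3.785 L/gal = 469,340 L.
(b) After draining 28% and refilling: 209 × 0.72 + 29 × 0.28 = 158.6 ppm.
(b) Deficit to target: 190 − 158.6 = 31.4 mg/L.
(b) As CaCO₃: 31.4 mg/L × 469,340 L = 14,740 g; ÷ 50 g/eq ÷ 1 = 294.7 mol NaHCO₃.
(b) Mass: 294.7 × 84 = 24,760 g.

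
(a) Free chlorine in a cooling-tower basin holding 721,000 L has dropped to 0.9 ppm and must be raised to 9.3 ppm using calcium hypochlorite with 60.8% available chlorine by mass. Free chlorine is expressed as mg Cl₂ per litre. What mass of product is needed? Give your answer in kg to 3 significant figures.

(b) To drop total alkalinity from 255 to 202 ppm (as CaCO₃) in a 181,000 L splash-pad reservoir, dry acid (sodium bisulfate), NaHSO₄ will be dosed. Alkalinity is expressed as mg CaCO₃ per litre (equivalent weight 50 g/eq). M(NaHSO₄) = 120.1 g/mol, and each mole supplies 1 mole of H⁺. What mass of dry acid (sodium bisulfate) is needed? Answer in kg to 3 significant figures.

(a) 9.96 kg; (b) 23.0 kg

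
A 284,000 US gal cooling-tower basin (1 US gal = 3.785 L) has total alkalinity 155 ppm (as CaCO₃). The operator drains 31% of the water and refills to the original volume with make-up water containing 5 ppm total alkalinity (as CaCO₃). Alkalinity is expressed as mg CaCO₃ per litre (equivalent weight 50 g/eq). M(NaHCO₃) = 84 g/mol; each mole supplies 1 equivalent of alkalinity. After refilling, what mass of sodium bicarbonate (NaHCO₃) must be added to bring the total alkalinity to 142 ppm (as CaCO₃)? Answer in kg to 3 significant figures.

Volume: 284,000 US gal × 3.785 L/gal = 1,074,940 L.
After draining 31% and refilling: 155 × 0.69 + 5 × 0.31 = 108.5 ppm.
Deficit to target: 142 − 108.5 = 33.5 mg/L.
As CaCO₃: 33.5 mg/L × 1,074,940 L = 36,010 g; ÷ 50 g/eq ÷ 1 = 720.2 mol NaHCO₃.
Mass: 720.2 × 84 = 60,500 g.

60.5 kg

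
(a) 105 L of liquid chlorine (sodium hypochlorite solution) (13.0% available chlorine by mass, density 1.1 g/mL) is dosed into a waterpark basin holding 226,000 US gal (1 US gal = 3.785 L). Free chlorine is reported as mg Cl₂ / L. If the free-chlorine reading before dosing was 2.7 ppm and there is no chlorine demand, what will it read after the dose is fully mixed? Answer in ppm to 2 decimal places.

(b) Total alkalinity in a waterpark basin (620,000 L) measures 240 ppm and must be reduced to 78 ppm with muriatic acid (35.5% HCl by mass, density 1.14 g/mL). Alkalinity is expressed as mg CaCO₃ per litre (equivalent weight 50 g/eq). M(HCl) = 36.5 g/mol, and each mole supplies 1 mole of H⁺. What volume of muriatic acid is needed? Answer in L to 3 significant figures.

(a) Volume: 226,000 US gal × 3.785 L/gal = 855,410 L.
(a) Mass of solution: 105 L × 1000 mL/L × 1.1 g/mL = 115,500 g.
(a) Available chlorine delivered: 115,500 g × 0.13 = 15,020 g as Cl₂.
(a) Concentration rise: 15,020 g / 855,410 L = 17.55 mg/L = 17.55 ppm.
(a) Final FC: 2.7 + 17.55 = 20.25 ppm.

(b) Alkalinity to neutralize: (240 − 78) = 162 mg/L as CaCO₃ × 620,000 L = 100,400 g as CaCO₃.
(b) Equivalents of H⁺ required: 100,400 ÷ 50 g/eq = 2009 eq = 2009 mol HCl.
(b) Mass of HCl: 2009 × 36.5 = 73,320 g.
(b) Mass of 35.5% solution: 73,320 / 0.355 = 206,500 g.
(b) Volume: 206,500 g ÷ 1.14 g/mL = 181,200 mL.

(a) 20.25 ppm; (b) 181 L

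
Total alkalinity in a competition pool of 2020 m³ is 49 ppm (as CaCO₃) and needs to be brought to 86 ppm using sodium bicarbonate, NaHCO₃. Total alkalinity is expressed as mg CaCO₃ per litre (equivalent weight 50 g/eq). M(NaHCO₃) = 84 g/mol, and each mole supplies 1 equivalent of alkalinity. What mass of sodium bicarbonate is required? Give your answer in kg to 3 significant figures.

126 kg

Volume: 2020 m³ = 2,020,000 L.
Alkalinity to add: (86 − 49) = 37 mg/L as CaCO₃ × 2,020,000 L = 74,740 g as CaCO₃.
Equivalents: 74,740 g ÷ 50 g/eq = 1495 eq.
NaHCO₃ supplies 1 eq per mole → 1495 mol.
Mass: 1495 mol × 84 g/mol = 125,600 g.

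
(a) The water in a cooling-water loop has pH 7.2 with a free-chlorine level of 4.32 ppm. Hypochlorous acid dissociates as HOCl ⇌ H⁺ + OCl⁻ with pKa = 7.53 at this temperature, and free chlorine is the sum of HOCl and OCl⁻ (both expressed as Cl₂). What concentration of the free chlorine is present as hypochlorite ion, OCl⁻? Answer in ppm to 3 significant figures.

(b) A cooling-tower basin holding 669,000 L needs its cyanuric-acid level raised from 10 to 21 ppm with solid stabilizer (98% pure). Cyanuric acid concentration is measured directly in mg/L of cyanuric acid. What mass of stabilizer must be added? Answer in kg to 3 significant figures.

(a) 1.38 ppm; (b) 7.51 kg

(a) [OCl⁻]/[HOCl] = 10^(pH − pKa) = 10^(7.2 − 7.53) = 10^-0.33 = 0.4677.
(a) Fraction as HOCl = 1 / (1 + 0.4677) = 0.6813.
(a) OCl⁻ = (1 − 0.6813) × 4.32 ppm = 1.377 ppm.

(b) CYA to add: (21 − 10) = 11 mg/L × 669,000 L = 7359 g cyanuric acid.
(b) At 98% purity: 7359 / 0.98 = 7509 g product.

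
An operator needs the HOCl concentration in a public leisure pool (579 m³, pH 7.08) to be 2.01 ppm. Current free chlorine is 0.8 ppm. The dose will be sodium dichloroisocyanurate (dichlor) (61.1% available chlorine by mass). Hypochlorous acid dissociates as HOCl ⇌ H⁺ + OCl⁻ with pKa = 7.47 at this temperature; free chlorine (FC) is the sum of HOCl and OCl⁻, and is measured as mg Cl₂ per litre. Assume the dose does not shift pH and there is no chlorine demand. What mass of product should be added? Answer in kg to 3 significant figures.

1.92 kg

Volume: 579 m³ = 579,000 L.
[OCl⁻]/[HOCl] = 10^(pH − pKa) = 10^(7.08 − 7.47) = 0.4074; fraction as HOCl = 1/(1 + 0.4074) = 0.7105.
Free chlorine required for 2.01 ppm HOCl: 2.01 / 0.7105 = 2.829 ppm.
FC to add: 2.829 − 0.8 = 2.029 mg/L as Cl₂.
Cl₂ equivalent: 2.029 mg/L × 579,000 L = 1175 g.
Product at 61.1% available Cl: 1175 / 0.611 = 1923 g.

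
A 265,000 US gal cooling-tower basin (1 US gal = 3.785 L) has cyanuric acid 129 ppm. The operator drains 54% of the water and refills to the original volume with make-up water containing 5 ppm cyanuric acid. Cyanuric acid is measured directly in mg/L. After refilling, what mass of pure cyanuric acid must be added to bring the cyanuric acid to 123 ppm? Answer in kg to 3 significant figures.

Volume: 265,000 US gal × 3.785 L/gal = 1,003,025 L.
After draining 54% and refilling: 129 × 0.46 + 5 × 0.54 = 62.04 ppm.
Deficit to target: 123 − 62.04 = 60.96 mg/L.
Mass: 60.96 mg/L × 1,003,025 L = 61,140 g cyanuric acid.

61.1 kg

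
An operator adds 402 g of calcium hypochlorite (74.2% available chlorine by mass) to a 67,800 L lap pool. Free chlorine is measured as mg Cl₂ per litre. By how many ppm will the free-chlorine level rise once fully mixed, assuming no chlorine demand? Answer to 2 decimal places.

4.40 ppm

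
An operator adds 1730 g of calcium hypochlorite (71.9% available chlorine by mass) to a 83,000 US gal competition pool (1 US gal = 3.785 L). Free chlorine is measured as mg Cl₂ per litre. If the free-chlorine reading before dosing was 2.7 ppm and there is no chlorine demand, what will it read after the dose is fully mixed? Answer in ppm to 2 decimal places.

6.66 ppm

Volume: 83,000 US gal × 3.785 L/gal = 314,155 L.
Available chlorine delivered: 1730 g × 0.719 = 1244 g as Cl₂.
Concentration rise: 1244 g / 314,155 L = 3.959 mg/L = 3.96 ppm.
Final FC: 2.7 + 3.96 = 6.66 ppm.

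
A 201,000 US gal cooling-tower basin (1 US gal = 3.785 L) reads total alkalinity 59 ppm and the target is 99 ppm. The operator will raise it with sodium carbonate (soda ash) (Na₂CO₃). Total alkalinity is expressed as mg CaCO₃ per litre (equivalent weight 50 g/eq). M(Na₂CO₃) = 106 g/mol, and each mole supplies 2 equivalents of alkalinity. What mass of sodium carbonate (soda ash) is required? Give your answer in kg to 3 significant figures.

Volume: 201,000 US gal × 3.785 L/gal = 760,785 L.
Alkalinity to add: (99 − 59) = 40 mg/L as CaCO₃ × 760,785 L = 30,430 g as CaCO₃.
Equivalents: 30,430 g ÷ 50 g/eq = 608.6 eq.
Each mole of Na₂CO₃ supplies 2 eq, so 608.6 / 2 = 304.3 mol.
Mass: 304.3 mol × 106 g/mol = 32,260 g.

32.3 kg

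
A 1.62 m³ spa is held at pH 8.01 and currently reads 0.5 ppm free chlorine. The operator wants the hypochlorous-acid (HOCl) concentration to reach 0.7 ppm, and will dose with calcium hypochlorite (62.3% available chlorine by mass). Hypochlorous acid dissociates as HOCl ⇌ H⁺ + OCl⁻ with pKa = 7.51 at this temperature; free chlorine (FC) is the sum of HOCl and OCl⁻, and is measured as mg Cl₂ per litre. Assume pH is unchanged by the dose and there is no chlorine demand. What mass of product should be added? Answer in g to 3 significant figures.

6.28 g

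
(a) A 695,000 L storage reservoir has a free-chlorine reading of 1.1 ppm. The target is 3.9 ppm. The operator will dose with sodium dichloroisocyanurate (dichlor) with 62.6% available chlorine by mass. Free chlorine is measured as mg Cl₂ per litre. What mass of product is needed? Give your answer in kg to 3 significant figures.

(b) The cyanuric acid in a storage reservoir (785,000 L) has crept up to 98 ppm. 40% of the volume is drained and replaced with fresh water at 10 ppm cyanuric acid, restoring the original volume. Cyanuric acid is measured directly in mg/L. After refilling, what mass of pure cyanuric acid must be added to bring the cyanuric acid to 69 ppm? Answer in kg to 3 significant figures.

(a) 3.11 kg; (b) 4.87 kg

(a) Chlorine deficit: 3.9 − 1.1 = 2.8 ppm = 2.8 mg/L as Cl₂.
(a) Cl₂ equivalent needed: 2.8 mg/L × 695,000 L = 1,946,000 mg = 1946 g.
(a) Product at 62.6% available chlorine: 1946 / 0.626 = 3109 g.

(b) After draining 40% and refilling: 98 × 0.60 + 10 × 0.40 = 62.8 ppm.
(b) Deficit to target: 69 − 62.8 = 6.2 mg/L.
(b) Mass: 6.2 mg/L × 785,000 L = 4867 g cyanuric acid.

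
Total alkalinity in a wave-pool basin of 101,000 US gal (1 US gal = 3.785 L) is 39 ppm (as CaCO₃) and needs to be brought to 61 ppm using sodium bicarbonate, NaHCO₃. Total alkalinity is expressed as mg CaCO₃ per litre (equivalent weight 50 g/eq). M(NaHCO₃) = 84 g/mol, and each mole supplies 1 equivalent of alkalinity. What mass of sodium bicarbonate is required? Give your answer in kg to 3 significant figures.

14.1 kg

Volume: 101,000 US gal × 3.785 L/gal = 382,285 L.
Alkalinity to add: (61 − 39) = 22 mg/L as CaCO₃ × 382,285 L = 8410 g as CaCO₃.
Equivalents: 8410 g ÷ 50 g/eq = 168.2 eq.
NaHCO₃ supplies 1 eq per mole → 168.2 mol.
Mass: 168.2 mol × 84 g/mol = 14,130 g.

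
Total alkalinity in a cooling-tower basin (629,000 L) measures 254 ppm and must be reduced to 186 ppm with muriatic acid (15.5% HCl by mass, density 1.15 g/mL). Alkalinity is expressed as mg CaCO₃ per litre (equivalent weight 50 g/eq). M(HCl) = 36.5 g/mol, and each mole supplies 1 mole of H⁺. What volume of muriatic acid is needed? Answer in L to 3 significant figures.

175 L

Alkalinity to neutralize: (254 − 186) = 68 mg/L as CaCO₃ × 629,000 L = 42,770 g as CaCO₃.
Equivalents of H⁺ required: 42,770 ÷ 50 g/eq = 855.4 eq = 855.4 mol HCl.
Mass of HCl: 855.4 × 36.5 = 31,220 g.
Mass of 15.5% solution: 31,220 / 0.155 = 201,400 g.
Volume: 201,400 g ÷ 1.15 g/mL = 175,200 mL.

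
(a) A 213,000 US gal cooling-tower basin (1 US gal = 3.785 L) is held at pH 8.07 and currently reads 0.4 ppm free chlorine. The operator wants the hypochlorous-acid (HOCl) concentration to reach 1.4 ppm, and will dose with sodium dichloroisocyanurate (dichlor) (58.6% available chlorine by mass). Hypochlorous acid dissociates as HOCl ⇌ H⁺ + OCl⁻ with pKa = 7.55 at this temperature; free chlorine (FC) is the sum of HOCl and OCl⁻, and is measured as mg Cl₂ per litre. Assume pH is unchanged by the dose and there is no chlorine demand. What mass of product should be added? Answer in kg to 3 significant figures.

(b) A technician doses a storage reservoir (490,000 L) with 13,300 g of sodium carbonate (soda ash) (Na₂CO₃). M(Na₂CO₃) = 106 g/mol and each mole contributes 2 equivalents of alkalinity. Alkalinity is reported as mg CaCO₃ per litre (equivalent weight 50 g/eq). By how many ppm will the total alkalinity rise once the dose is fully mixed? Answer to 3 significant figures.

(a) 7.75 kg; (b) 25.6 ppm

(a) Volume: 213,000 US gal × 3.785 L/gal = 806,205 L.
(a) [OCl⁻]/[HOCl] = 10^(pH − pKa) = 10^(8.07 − 7.55) = 3.311; fraction as HOCl = 1/(1 + 3.311) = 0.2319.
(a) Free chlorine required for 1.4 ppm HOCl: 1.4 / 0.2319 = 6.036 ppm.
(a) FC to add: 6.036 − 0.4 = 5.636 mg/L as Cl₂.
(a) Cl₂ equivalent: 5.636 mg/L × 806,205 L = 4544 g.
(a) Product at 58.6% available Cl: 4544 / 0.586 = 7754 g.

(b) Moles of Na₂CO₃: 13,300 g ÷ 106 g/mol = 125.5 mol → 250.9 eq of alkalinity.
(b) As CaCO₃: 250.9 eq × 50 g/eq = 12,550 g.
(b) Rise: 12,550 g / 490,000 L × 1000 = 25.61 mg/L.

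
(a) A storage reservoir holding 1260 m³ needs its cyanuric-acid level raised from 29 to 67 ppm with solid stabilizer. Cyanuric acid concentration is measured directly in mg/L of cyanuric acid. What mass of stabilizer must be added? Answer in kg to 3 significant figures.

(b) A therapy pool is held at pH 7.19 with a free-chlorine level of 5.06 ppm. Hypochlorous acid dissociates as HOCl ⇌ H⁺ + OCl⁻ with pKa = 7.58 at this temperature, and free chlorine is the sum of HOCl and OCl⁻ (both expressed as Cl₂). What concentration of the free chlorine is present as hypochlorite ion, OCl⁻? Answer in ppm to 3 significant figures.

(a) 47.9 kg; (b) 1.46 ppm

(a) Volume: 1260 m³ = 1,260,000 L.
(a) CYA to add: (67 − 29) = 38 mg/L × 1,260,000 L = 47,880 g cyanuric acid.

(b) [OCl⁻]/[HOCl] = 10^(pH − pKa) = 10^(7.19 − 7.58) = 10^-0.39 = 0.4074.
(b) Fraction as HOCl = 1 / (1 + 0.4074) = 0.7105.
(b) OCl⁻ = (1 − 0.7105) × 5.06 ppm = 1.465 ppm.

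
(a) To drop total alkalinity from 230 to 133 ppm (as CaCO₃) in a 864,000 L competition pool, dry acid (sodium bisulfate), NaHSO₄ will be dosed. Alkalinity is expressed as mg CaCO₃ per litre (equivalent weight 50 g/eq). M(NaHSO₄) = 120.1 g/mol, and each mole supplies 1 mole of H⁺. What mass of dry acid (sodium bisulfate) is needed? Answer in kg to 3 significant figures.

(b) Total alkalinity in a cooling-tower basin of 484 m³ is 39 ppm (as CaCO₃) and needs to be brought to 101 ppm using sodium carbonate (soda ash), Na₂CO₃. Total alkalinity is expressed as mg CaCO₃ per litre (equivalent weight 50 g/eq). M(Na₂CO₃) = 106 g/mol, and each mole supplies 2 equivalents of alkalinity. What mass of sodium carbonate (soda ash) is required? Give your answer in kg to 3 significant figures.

(a) 201 kg; (b) 31.8 kg

(a) Alkalinity to neutralize: (230 − 133) = 97 mg/L as CaCO₃ × 864,000 L = 83,810 g as CaCO₃.
(a) Equivalents of H⁺ required: 83,810 ÷ 50 g/eq = 1676 eq = 1676 mol NaHSO₄.
(a) Mass of NaHSO₄: 1676 × 120.1 = 201,300 g.

(b) Volume: 484 m³ = 484,000 L.
(b) Alkalinity to add: (101 − 39) = 62 mg/L as CaCO₃ × 484,000 L = 30,010 g as CaCO₃.
(b) Equivalents: 30,010 g ÷ 50 g/eq = 600.2 eq.
(b) Each mole of Na₂CO₃ supplies 2 eq, so 600.2 / 2 = 300.1 mol.
(b) Mass: 300.1 mol × 106 g/mol = 31,810 g.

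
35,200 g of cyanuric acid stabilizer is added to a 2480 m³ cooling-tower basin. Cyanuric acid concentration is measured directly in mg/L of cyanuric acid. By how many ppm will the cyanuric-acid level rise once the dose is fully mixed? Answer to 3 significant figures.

Volume: 2480 m³ = 2,480,000 L.
Rise: 35,200 g / 2,480,000 L × 1000 = 14.19 mg/L.

14.2 ppm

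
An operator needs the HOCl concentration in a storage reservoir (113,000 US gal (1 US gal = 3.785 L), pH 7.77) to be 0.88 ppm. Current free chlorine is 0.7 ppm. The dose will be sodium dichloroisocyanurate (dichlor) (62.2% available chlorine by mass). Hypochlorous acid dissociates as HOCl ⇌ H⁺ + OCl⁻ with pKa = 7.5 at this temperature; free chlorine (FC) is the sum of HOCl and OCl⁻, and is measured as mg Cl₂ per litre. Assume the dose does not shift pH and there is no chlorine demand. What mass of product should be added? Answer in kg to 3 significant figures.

Volume: 113,000 US gal × 3.785 L/gal = 427,705 L.
[OCl⁻]/[HOCl] = 10^(pH − pKa) = 10^(7.77 − 7.5) = 1.862; fraction as HOCl = 1/(1 + 1.862) = 0.3494.
Free chlorine required for 0.88 ppm HOCl: 0.88 / 0.3494 = 2.519 ppm.
FC to add: 2.519 − 0.7 = 1.819 mg/L as Cl₂.
Cl₂ equivalent: 1.819 mg/L × 427,705 L = 777.8 g.
Product at 62.2% available Cl: 777.8 / 0.622 = 1251 g.

1.25 kg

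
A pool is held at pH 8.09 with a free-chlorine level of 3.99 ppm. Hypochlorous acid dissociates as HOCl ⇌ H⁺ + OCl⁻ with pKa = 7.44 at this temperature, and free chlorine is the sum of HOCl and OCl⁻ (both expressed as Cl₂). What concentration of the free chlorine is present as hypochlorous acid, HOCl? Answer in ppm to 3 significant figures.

0.730 ppm

[OCl⁻]/[HOCl] = 10^(pH − pKa) = 10^(8.09 − 7.44) = 10^0.65 = 4.467.
Fraction as HOCl = 1 / (1 + 4.467) = 0.1829.
HOCl = 0.1829 × 3.99 ppm = 0.7299 ppm.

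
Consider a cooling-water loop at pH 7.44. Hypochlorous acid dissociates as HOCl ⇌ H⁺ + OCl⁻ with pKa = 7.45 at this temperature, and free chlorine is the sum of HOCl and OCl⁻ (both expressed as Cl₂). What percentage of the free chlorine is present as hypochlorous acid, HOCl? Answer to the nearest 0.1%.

[OCl⁻]/[HOCl] = 10^(pH − pKa) = 10^(7.44 − 7.45) = 10^-0.01 = 0.9772.
Fraction as HOCl = 1 / (1 + 0.9772) = 0.5058.

50.6%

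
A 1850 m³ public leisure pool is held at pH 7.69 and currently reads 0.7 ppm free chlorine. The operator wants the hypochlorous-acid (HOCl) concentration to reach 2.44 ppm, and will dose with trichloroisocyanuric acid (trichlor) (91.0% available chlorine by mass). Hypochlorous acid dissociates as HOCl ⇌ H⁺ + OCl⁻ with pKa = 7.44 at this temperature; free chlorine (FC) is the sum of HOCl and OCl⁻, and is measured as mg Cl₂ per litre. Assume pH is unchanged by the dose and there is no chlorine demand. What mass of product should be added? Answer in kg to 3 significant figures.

Volume: 1850 m³ = 1,850,000 L.
[OCl⁻]/[HOCl] = 10^(pH − pKa) = 10^(7.69 − 7.44) = 1.778; fraction as HOCl = 1/(1 + 1.778) = 0.3599.
Free chlorine required for 2.44 ppm HOCl: 2.44 / 0.3599 = 6.779 ppm.
FC to add: 6.779 − 0.7 = 6.079 mg/L as Cl₂.
Cl₂ equivalent: 6.079 mg/L × 1,850,000 L = 11,250 g.
Product at 91.0% available Cl: 11,250 / 0.91 = 12,360 g.

12.4 kg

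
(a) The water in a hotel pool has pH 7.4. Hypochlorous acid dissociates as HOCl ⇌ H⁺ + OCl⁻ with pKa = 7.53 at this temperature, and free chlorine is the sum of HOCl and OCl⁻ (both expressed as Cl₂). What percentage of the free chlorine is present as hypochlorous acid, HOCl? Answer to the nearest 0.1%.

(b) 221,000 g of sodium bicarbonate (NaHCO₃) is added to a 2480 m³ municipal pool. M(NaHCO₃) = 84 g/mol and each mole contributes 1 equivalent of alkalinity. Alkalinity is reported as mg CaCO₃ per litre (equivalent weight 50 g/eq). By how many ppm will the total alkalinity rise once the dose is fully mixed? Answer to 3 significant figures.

(a) 57.4%; (b) 53.0 ppm

(a) [OCl⁻]/[HOCl] = 10^(pH − pKa) = 10^(7.4 − 7.53) = 10^-0.13 = 0.7413.
(a) Fraction as HOCl = 1 / (1 + 0.7413) = 0.5743.

(b) Volume: 2480 m³ = 2,480,000 L.
(b) Moles of NaHCO₃: 221,000 g ÷ 84 g/mol = 2631 mol → 2631 eq of alkalinity.
(b) As CaCO₃: 2631 eq × 50 g/eq = 131,500 g.
(b) Rise: 131,500 g / 2,480,000 L × 1000 = 53.04 mg/L.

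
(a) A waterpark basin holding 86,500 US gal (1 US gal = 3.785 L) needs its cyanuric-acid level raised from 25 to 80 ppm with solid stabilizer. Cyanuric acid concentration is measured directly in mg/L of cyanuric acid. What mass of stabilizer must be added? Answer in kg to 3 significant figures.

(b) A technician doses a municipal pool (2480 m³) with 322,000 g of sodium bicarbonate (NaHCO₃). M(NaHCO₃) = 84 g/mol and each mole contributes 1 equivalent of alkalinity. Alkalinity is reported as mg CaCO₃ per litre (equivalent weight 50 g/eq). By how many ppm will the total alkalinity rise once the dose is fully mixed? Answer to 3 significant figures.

(a) Volume: 86,500 US gal × 3.785 L/gal = 327,402 L.
(a) CYA to add: (80 − 25) = 55 mg/L × 327,402 L = 18,010 g cyanuric acid.

(b) Volume: 2480 m³ = 2,480,000 L.
(b) Moles of NaHCO₃: 322,000 g ÷ 84 g/mol = 3833 mol → 3833 eq of alkalinity.
(b) As CaCO₃: 3833 eq × 50 g/eq = 191,700 g.
(b) Rise: 191,700 g / 2,480,000 L × 1000 = 77.28 mg/L.

(a) 18.0 kg; (b) 77.3 ppm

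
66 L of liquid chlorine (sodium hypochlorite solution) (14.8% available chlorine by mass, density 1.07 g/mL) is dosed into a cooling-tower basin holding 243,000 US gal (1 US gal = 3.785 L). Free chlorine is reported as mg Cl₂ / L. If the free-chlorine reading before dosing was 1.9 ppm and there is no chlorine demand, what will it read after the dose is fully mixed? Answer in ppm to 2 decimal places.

13.26 ppm

Volume: 243,000 US gal × 3.785 L/gal = 919,755 L.
Mass of solution: 66 L × 1000 mL/L × 1.07 g/mL = 70,620 g.
Available chlorine delivered: 70,620 g × 0.148 = 10,450 g as Cl₂.
Concentration rise: 10,450 g / 919,755 L = 11.36 mg/L = 11.36 ppm.
Final FC: 1.9 + 11.36 = 13.26 ppm.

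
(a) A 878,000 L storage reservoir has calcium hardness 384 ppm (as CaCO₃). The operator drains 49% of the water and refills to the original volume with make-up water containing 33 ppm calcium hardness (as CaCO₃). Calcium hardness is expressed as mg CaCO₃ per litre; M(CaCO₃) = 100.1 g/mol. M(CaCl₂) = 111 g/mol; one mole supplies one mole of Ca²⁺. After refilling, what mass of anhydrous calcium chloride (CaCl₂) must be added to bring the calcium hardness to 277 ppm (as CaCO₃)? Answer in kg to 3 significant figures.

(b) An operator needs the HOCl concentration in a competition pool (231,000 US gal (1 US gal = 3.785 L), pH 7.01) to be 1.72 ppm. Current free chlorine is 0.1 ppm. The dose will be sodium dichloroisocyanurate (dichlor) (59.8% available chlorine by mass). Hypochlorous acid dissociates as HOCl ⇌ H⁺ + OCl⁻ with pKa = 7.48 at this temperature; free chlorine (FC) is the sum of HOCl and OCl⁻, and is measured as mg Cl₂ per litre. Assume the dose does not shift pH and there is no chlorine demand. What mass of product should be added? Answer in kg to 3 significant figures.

(a) 63.3 kg; (b) 3.22 kg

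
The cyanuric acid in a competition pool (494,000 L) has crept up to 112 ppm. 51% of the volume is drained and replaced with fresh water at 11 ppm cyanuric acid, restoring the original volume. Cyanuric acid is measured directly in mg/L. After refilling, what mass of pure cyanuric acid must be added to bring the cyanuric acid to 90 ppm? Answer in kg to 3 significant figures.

14.6 kg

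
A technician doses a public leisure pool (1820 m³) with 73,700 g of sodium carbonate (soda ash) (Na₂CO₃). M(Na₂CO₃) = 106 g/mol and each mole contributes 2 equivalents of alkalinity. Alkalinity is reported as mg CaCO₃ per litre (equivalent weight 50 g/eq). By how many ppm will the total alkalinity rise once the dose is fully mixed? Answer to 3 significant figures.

38.2 ppm

Volume: 1820 m³ = 1,820,000 L.
Moles of Na₂CO₃: 73,700 g ÷ 106 g/mol = 695.3 mol → 1391 eq of alkalinity.
As CaCO₃: 1391 eq × 50 g/eq = 69,530 g.
Rise: 69,530 g / 1,820,000 L × 1000 = 38.2 mg/L.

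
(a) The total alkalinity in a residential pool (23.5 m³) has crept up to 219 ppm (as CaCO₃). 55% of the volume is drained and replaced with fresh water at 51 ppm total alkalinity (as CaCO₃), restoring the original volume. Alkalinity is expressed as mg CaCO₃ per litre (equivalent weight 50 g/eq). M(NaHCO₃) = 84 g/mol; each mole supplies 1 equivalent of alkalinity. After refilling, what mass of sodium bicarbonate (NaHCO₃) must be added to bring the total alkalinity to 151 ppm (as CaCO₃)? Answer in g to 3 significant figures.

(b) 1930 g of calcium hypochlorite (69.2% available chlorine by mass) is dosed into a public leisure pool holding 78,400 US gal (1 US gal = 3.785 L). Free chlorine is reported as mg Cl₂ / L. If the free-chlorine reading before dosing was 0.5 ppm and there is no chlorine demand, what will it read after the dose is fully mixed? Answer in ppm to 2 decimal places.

(a) 963 g; (b) 5.00 ppm

(a) Volume: 23.5 m³ = 23,500 L.
(a) After draining 55% and refilling: 219 × 0.45 + 51 × 0.55 = 126.6 ppm.
(a) Deficit to target: 151 − 126.6 = 24.4 mg/L.
(a) As CaCO₃: 24.4 mg/L × 23,500 L = 573.4 g; ÷ 50 g/eq ÷ 1 = 11.47 mol NaHCO₃.
(a) Mass: 11.47 × 84 = 963.3 g.

(b) Volume: 78,400 US gal × 3.785 L/gal = 296,744 L.
(b) Available chlorine delivered: 1930 g × 0.692 = 1336 g as Cl₂.
(b) Concentration rise: 1336 g / 296,744 L = 4.501 mg/L = 4.50 ppm.
(b) Final FC: 0.5 + 4.50 = 5.00 ppm.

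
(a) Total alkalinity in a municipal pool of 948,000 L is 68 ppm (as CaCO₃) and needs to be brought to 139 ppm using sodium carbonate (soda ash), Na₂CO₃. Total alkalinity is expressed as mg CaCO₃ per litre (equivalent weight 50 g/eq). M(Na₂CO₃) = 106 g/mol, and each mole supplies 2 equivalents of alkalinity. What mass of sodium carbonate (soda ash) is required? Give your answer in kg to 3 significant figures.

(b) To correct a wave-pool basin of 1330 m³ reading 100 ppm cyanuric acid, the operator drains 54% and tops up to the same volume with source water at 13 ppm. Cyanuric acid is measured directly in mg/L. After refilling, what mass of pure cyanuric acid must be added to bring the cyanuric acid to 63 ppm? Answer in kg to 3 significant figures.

(a) 71.3 kg; (b) 13.3 kg

(a) Alkalinity to add: (139 − 68) = 71 mg/L as CaCO₃ × 948,000 L = 67,310 g as CaCO₃.
(a) Equivalents: 67,310 g ÷ 50 g/eq = 1346 eq.
(a) Each mole of Na₂CO₃ supplies 2 eq, so 1346 / 2 = 673.1 mol.
(a) Mass: 673.1 mol × 106 g/mol = 71,350 g.

(b) Volume: 1330 m³ = 1,330,000 L.
(b) After draining 54% and refilling: 100 × 0.46 + 13 × 0.54 = 53.02 ppm.
(b) Deficit to target: 63 − 53.02 = 9.98 mg/L.
(b) Mass: 9.98 mg/L × 1,330,000 L = 13,270 g cyanuric acid.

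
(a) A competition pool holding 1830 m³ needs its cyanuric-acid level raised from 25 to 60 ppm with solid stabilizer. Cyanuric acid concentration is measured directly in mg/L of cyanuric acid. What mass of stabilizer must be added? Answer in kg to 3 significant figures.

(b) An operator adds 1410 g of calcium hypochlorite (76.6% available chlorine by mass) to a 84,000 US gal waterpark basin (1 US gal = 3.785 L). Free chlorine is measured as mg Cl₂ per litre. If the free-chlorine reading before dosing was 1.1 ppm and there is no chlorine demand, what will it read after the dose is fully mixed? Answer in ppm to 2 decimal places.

(a) 64.0 kg; (b) 4.50 ppm

(a) Volume: 1830 m³ = 1,830,000 L.
(a) CYA to add: (60 − 25) = 35 mg/L × 1,830,000 L = 64,050 g cyanuric acid.

(b) Volume: 84,000 US gal × 3.785 L/gal = 317,940 L.
(b) Available chlorine delivered: 1410 g × 0.766 = 1080 g as Cl₂.
(b) Concentration rise: 1080 g / 317,940 L = 3.397 mg/L = 3.40 ppm.
(b) Final FC: 1.1 + 3.40 = 4.50 ppm.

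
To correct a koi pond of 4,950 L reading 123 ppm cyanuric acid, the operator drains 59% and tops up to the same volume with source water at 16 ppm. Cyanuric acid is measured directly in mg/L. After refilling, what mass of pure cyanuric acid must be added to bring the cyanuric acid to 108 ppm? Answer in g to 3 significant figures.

238 g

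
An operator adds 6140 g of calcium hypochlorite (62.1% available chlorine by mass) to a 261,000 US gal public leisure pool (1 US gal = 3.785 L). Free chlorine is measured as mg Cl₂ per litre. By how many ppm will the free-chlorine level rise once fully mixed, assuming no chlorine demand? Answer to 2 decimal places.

3.86 ppm

Volume: 261,000 US gal × 3.785 L/gal = 987,885 L.
Available chlorine delivered: 6140 g × 0.621 = 3813 g as Cl₂.
Concentration rise: 3813 g / 987,885 L = 3.86 mg/L = 3.86 ppm.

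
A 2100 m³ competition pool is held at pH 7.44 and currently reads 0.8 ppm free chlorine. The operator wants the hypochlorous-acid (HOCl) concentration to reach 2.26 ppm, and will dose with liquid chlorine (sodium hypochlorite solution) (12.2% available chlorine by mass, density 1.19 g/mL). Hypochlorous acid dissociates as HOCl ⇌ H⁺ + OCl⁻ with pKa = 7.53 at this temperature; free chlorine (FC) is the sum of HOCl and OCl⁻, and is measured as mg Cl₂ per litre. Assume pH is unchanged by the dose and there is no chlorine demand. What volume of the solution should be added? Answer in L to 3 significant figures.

Volume: 2100 m³ = 2,100,000 L.
[OCl⁻]/[HOCl] = 10^(pH − pKa) = 10^(7.44 − 7.53) = 0.8128; fraction as HOCl = 1/(1 + 0.8128) = 0.5516.
Free chlorine required for 2.26 ppm HOCl: 2.26 / 0.5516 = 4.097 ppm.
FC to add: 4.097 − 0.8 = 3.297 mg/L as Cl₂.
Cl₂ equivalent: 3.297 mg/L × 2,100,000 L = 6924 g.
Product at 12.2% available Cl: 6924 / 0.122 = 56,750 g.
Volume: 56,750 g ÷ 1.19 g/mL = 47,690 mL.

47.7 L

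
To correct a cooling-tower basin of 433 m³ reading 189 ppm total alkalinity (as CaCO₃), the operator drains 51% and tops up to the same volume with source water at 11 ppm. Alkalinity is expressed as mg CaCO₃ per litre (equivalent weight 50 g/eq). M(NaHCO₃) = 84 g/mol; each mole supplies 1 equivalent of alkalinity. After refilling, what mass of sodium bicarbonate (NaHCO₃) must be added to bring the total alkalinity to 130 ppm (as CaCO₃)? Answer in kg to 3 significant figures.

23.1 kg

Volume: 433 m³ = 433,000 L.
After draining 51% and refilling: 189 × 0.49 + 11 × 0.51 = 98.22 ppm.
Deficit to target: 130 − 98.22 = 31.78 mg/L.
As CaCO₃: 31.78 mg/L × 433,000 L = 13,760 g; ÷ 50 g/eq ÷ 1 = 275.2 mol NaHCO₃.
Mass: 275.2 × 84 = 23,120 g.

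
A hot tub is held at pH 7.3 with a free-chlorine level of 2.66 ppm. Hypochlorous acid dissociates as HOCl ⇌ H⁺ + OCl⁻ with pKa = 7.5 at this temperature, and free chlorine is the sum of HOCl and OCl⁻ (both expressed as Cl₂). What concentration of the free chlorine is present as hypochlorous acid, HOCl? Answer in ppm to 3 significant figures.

[OCl⁻]/[HOCl] = 10^(pH − pKa) = 10^(7.3 − 7.5) = 10^-0.20 = 0.631.
Fraction as HOCl = 1 / (1 + 0.631) = 0.6131.
HOCl = 0.6131 × 2.66 ppm = 1.631 ppm.

1.63 ppm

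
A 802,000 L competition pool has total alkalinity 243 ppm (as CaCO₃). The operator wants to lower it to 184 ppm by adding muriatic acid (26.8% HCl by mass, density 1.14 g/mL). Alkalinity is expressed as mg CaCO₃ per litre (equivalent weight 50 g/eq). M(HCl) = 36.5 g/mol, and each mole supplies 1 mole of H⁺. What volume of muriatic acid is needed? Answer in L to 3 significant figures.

Alkalinity to neutralize: (243 − 184) = 59 mg/L as CaCO₃ × 802,000 L = 47,320 g as CaCO₃.
Equivalents of H⁺ required: 47,320 ÷ 50 g/eq = 946.4 eq = 946.4 mol HCl.
Mass of HCl: 946.4 × 36.5 = 34,540 g.
Mass of 26.8% solution: 34,540 / 0.268 = 128,900 g.
Volume: 128,900 g ÷ 1.14 g/mL = 113,100 mL.

113 L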